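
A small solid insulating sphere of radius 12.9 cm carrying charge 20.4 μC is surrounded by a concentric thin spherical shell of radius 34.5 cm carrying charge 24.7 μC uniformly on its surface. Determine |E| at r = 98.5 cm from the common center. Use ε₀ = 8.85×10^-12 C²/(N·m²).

Take a concentric spherical Gaussian surface of radius r = 98.5 cm (r > 34.5 cm, enclosing both).
Q_enc = (20.4 μC) + (24.7 μC) = 4.51×10^-5 C.
Gauss's law: E·4πr² = Q_enc/ε₀.
E = |Q_enc|/(4πε₀r²) = (4.51e-5)/(4π·8.85×10^-12·(0.985)²) = 4.18×10^5 N/C.

E ≈ 4.18×10^5 V/m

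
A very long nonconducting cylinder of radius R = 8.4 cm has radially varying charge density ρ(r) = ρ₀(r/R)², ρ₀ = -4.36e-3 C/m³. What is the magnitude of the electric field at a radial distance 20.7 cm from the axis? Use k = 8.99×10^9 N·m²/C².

4.20e6 N/C

Take a coaxial cylindrical Gaussian surface of radius r = 20.7 cm and length L (r > R, full charge per length enclosed).
λ_enc = 2π ∫₀^R ρ₀(r'/R)^2 r' dr' = 2πρ₀R²/4 = -4.832×10^-5 C/m.
Since E is radial and uniform over the curved surface, Φ = E·2πrL = Q_enc/ε₀ = λ_enc L/ε₀.
E = 2k|λ_enc|/r = 2(8.99×10^9)(4.832×10^-5)/(0.207) = 4.20×10^6 N/C.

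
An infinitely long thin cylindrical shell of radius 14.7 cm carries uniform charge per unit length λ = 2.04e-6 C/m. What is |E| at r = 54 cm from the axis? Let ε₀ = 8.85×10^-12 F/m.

By cylindrical symmetry E is radial; use a coaxial Gaussian cylinder of radius 54 cm and length L (r > 14.7 cm).
The full line charge is enclosed: λ_enc = 2.04e-6 C/m.
By Gauss's law (flux through the curved wall only), E·2πrL = λ_enc L/ε₀.
E = |λ_enc|/(2πε₀r) = (2.04e-6)/(2π·8.85×10^-12·0.54) = 6.79×10^4 N/C.

E = 6.79×10^4 N/C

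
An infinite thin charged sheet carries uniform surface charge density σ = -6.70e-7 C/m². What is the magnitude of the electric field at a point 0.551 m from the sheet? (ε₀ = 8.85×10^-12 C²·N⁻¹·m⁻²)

By planar symmetry E is perpendicular to the sheet and uniform; use a Gaussian pillbox with flat faces of area A on each side of the sheet.
Only the two end caps contribute flux: Φ = 2EA. With Q_enc = σA, Gauss's law gives E = |σ|/(2ε₀).
E = |σ|/(2ε₀) = (6.70e-7)/(2·8.85×10^-12) = 3.79e4 N/C.

|E| ≈ 3.79e4 N/C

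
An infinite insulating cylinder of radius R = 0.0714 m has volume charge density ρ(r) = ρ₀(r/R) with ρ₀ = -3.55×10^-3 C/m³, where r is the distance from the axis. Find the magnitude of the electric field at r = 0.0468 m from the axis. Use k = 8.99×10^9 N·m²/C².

Take a coaxial cylindrical Gaussian surface of radius r = 0.0468 m and length L (r < R).
λ_enc = ∫₀^r ρ(r')·2πr' dr' = (2πρ₀/R)·r^3/3 = -1.067e-5 C/m.
Since E is radial and uniform over the curved surface, Φ = E·2πrL = Q_enc/ε₀ = λ_enc L/ε₀.
E = 2k|λ_enc|/r = 2(8.99×10^9)(1.067×10^-5)/(0.0468) = 4.10e6 N/C.

|E| = 4.10e6 N/C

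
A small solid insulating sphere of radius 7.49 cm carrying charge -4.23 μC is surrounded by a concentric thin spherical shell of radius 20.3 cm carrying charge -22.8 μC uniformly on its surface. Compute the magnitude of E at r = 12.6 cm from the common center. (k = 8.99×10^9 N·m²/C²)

|E| = 2.40×10^6 V/m

Symmetry ⇒ E = E(r) r̂. Gaussian sphere of radius r = 12.6 cm (between the bodies, 7.49 cm < r < 20.3 cm).
Only the inner charge is enclosed; the outer shell contributes nothing inside itself. Q_enc = -4.23 μC = -4.23e-6 C.
Gauss's law: E·4πr² = Q_enc/ε₀.
E = k|Q_enc|/r² = (8.99×10^9)(4.23×10^-6)/(0.126)² = 2.40×10^6 N/C.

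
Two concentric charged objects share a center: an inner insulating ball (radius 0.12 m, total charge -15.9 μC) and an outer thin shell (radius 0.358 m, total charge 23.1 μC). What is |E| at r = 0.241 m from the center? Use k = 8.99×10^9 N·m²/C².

By spherical symmetry E is radial; choose a Gaussian sphere of radius r = 0.241 m (between the bodies, 0.12 m < r < 0.358 m).
The shell at 0.358 m lies outside the Gaussian surface, so Q_enc = -15.9 μC = -1.59×10^-5 C.
By Gauss's law, ∮E·dA = E·4πr² = Q_enc/ε₀.
E = k|Q_enc|/r² = (8.99×10^9)(1.59×10^-5)/(0.241)² = 2.46×10^6 N/C.

E = 2.46×10^6 N/C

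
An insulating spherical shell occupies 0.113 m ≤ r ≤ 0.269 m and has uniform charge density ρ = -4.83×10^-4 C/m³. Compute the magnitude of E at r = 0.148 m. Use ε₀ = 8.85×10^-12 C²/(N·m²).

E ≈ 1.49e6 N/C

Use a concentric Gaussian sphere at r = 0.148 m (within the shell material, 0.113 m < r < 0.269 m).
Only the shell between 0.113 m and r is enclosed: Q_enc = ρ·(4π/3)(r³ − a³) = (-4.83×10^-4)·(4π/3)·((0.148)³ − (0.113)³) = -3.639×10^-6 C.
Applying ∮E·dA = Q_enc/ε₀ with Φ = E(4πr²):
E = |Q_enc|/(4πε₀r²) = (3.639e-6)/(4π·8.85×10^-12·(0.148)²) = 1.49×10^6 N/C.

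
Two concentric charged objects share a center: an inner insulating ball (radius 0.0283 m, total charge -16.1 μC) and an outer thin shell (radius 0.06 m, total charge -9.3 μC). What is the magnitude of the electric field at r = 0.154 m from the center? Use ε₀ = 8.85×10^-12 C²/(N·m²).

|E| ≈ 9.63×10^6 N/C

Use a concentric Gaussian sphere at r = 0.154 m (r > 0.06 m, enclosing both).
Q_enc = (-16.1 μC) + (-9.3 μC) = -2.54e-5 C.
By Gauss's law, ∮E·dA = E·4πr² = Q_enc/ε₀.
E = |Q_enc|/(4πε₀r²) = (2.54×10^-5)/(4π·8.85×10^-12·(0.154)²) = 9.63e6 N/C.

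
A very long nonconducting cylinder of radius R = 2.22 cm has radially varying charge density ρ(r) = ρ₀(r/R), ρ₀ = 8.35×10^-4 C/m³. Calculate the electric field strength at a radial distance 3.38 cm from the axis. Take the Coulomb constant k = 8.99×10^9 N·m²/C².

E ≈ 4.58×10^5 N/C

Choose a coaxial cylinder of radius r = 3.38 cm (arbitrary length L) as the Gaussian surface (r > R, full charge per length enclosed).
λ_enc = 2π ∫₀^R ρ₀(r'/R)^1 r' dr' = 2πρ₀R²/3 = 8.619e-7 C/m.
Since E is radial and uniform over the curved surface, Φ = E·2πrL = Q_enc/ε₀ = λ_enc L/ε₀.
E = 2k|λ_enc|/r = 2(8.99×10^9)(8.619e-7)/(0.0338) = 4.58×10^5 N/C.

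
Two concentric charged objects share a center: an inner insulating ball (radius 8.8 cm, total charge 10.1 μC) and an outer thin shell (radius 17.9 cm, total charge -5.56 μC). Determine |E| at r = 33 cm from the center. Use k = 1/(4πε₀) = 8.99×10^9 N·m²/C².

|E| ≈ 3.75e5 N/C

Symmetry ⇒ E = E(r) r̂. Gaussian sphere of radius r = 33 cm (r > 17.9 cm, enclosing both).
Q_enc = (10.1 μC) + (-5.56 μC) = 4.54×10^-6 C.
Applying ∮E·dA = Q_enc/ε₀ with Φ = E(4πr²):
E = k|Q_enc|/r² = (8.99×10^9)(4.54×10^-6)/(0.33)² = 3.75×10^5 N/C.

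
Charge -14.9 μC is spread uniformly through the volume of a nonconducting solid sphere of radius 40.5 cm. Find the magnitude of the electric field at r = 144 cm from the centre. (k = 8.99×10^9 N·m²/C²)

E ≈ 6.46e4 N/C

By spherical symmetry E is radial; choose a Gaussian sphere of radius r = 144 cm (r > R, so the entire charge is enclosed).
Q_enc = -14.9 μC = -1.49×10^-5 C.
Applying ∮E·dA = Q_enc/ε₀ with Φ = E(4πr²):
E = k|Q_enc|/r² = (8.99×10^9)(1.49×10^-5)/(1.44)² = 6.46×10^4 N/C.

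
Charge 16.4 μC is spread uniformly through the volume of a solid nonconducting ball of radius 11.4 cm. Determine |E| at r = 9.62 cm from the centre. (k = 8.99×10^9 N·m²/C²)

E ≈ 9.57×10^6 N/C

By spherical symmetry E is radial; choose a Gaussian sphere of radius r = 9.62 cm (r < R).
For a uniform sphere the enclosed fraction is (r/R)³, so Q_enc = (16.4 μC)(0.0962/0.114)³ = 9.855e-6 C.
Gauss's law: E·4πr² = Q_enc/ε₀.
E = k|Q_enc|/r² = (8.99×10^9)(9.855e-6)/(0.0962)² = 9.57e6 N/C.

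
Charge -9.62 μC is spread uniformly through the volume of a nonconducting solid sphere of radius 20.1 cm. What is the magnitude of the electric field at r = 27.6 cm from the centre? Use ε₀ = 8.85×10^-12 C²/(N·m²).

Use a concentric Gaussian sphere at r = 27.6 cm (r > R, so the entire charge is enclosed).
Q_enc = -9.62 μC = -9.62×10^-6 C.
Applying ∮E·dA = Q_enc/ε₀ with Φ = E(4πr²):
E = |Q_enc|/(4πε₀r²) = (9.62×10^-6)/(4π·8.85×10^-12·(0.276)²) = 1.14×10^6 N/C.

E ≈ 1.14×10^6 N/C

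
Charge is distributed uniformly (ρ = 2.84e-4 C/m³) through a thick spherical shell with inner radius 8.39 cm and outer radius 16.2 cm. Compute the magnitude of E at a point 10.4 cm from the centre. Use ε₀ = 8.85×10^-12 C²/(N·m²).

E ≈ 5.28e5 N/C

Take a concentric spherical Gaussian surface of radius r = 10.4 cm (within the shell material, 8.39 cm < r < 16.2 cm).
Only the shell between 8.39 cm and r is enclosed: Q_enc = ρ·(4π/3)(r³ − a³) = (2.84×10^-4)·(4π/3)·((0.104)³ − (0.0839)³) = 6.356×10^-7 C.
Since E is radial and uniform over the Gaussian sphere, Φ = E·4πr² = Q_enc/ε₀.
E = |Q_enc|/(4πε₀r²) = (6.356×10^-7)/(4π·8.85×10^-12·(0.104)²) = 5.28×10^5 N/C.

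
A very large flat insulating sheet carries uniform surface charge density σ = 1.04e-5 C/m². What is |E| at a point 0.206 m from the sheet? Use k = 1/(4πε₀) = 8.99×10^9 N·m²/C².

The symmetry is planar: E is normal to the sheet and the same magnitude on both sides. Take a pillbox straddling the sheet with end-cap area A.
Flux Φ = 2EA and Q_enc = σA, so 2EA = σA/ε₀ ⇒ E = |σ|/(2ε₀), independent of distance.
E = 2πk|σ| = 2π(8.99×10^9)(1.04×10^-5) = 5.87×10^5 N/C.

5.87×10^5 N/C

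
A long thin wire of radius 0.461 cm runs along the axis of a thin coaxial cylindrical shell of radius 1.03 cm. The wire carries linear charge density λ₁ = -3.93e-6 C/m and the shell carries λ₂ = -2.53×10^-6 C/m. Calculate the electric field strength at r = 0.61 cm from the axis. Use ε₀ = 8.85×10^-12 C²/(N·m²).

Choose a coaxial cylinder of radius r = 0.61 cm (arbitrary length L) as the Gaussian surface (between the conductors, 0.461 cm < r < 1.03 cm).
The shell at 1.03 cm lies outside the Gaussian surface, so λ_enc = λ₁ = -3.93e-6 C/m.
Gauss's law: E·2πrL = λ_enc L/ε₀.
E = |λ_enc|/(2πε₀r) = (3.93×10^-6)/(2π·8.85×10^-12·0.0061) = 1.16×10^7 N/C.

E = 1.16e7 N/C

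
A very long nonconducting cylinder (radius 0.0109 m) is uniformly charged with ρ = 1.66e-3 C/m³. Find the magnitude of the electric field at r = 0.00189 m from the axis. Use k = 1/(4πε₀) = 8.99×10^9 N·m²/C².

By cylindrical symmetry E is radial; use a coaxial Gaussian cylinder of radius 0.00189 m and length L (r < R).
Charge inside radius r per length L is ρ·πr²·L, so λ_enc = ρπr² = 1.863e-8 C/m.
By Gauss's law (flux through the curved wall only), E·2πrL = λ_enc L/ε₀.
E = 2k|λ_enc|/r = 2(8.99×10^9)(1.863×10^-8)/(0.00189) = 1.77×10^5 N/C.

E ≈ 1.77e5 N/C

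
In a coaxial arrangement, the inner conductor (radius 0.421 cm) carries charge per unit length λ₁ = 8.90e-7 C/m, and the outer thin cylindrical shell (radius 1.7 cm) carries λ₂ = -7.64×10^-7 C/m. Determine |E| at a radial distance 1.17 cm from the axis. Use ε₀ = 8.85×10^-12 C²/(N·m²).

|E| ≈ 1.37e6 V/m

Choose a coaxial cylinder of radius r = 1.17 cm (arbitrary length L) as the Gaussian surface (between the conductors, 0.421 cm < r < 1.7 cm).
The shell at 1.7 cm lies outside the Gaussian surface, so λ_enc = λ₁ = 8.90e-7 C/m.
Gauss's law: E·2πrL = λ_enc L/ε₀.
E = |λ_enc|/(2πε₀r) = (8.90×10^-7)/(2π·8.85×10^-12·0.0117) = 1.37×10^6 N/C.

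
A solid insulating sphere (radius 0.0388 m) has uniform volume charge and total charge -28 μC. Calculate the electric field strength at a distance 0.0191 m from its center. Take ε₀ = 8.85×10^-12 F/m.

E = 8.23×10^7 N/C

By spherical symmetry E is radial; choose a Gaussian sphere of radius r = 0.0191 m (r < R).
Only the charge within r is enclosed: Q_enc = Q·(r/R)³ = (-28 μC)·(0.0191 m/0.0388 m)³ = -3.34e-6 C.
By Gauss's law, ∮E·dA = E·4πr² = Q_enc/ε₀.
E = |Q_enc|/(4πε₀r²) = (3.34×10^-6)/(4π·8.85×10^-12·(0.0191)²) = 8.23e7 N/C.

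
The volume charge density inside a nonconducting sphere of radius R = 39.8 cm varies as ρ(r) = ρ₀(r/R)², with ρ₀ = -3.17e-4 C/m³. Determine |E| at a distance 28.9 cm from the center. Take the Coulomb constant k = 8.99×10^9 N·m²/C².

Symmetry ⇒ E = E(r) r̂. Gaussian sphere of radius r = 28.9 cm (r < R).
Q_enc = ∫₀^r ρ(r')·4πr'² dr' = (4πρ₀/R²) ∫₀^r r'^4 dr' = 4πρ₀ r^5/(5·R²) = -1.014×10^-5 C.
Since E is radial and uniform over the Gaussian sphere, Φ = E·4πr² = Q_enc/ε₀.
E = k|Q_enc|/r² = (8.99×10^9)(1.014×10^-5)/(0.289)² = 1.09e6 N/C.

E ≈ 1.09e6 V/m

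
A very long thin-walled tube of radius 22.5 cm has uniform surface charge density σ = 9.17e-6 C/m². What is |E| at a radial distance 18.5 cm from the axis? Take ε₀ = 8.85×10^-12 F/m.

Take a coaxial cylindrical Gaussian surface of radius r = 18.5 cm and length L (r < 22.5 cm, inside the shell).
No charge is enclosed, so Gauss's law gives E·2πrL = 0 ⇒ E = 0.

|E| = 0 N/C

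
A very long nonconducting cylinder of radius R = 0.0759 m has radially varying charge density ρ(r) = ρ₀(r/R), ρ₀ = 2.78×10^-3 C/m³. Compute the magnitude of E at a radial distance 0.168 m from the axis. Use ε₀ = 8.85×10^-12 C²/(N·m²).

Choose a coaxial cylinder of radius r = 0.168 m (arbitrary length L) as the Gaussian surface (r > R, full charge per length enclosed).
λ_enc = 2π ∫₀^R ρ₀(r'/R)^1 r' dr' = 2πρ₀R²/3 = 3.354e-5 C/m.
Applying ∮E·dA = Q_enc/ε₀ with the end caps contributing no flux:
E = |λ_enc|/(2πε₀r) = (3.354×10^-5)/(2π·8.85×10^-12·0.168) = 3.59e6 N/C.

E = 3.59×10^6 V/m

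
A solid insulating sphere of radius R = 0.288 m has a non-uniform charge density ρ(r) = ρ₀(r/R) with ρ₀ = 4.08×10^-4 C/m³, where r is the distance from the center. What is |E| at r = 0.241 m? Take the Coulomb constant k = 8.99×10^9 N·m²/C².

|E| = 2.32×10^6 N/C

By spherical symmetry E is radial; choose a Gaussian sphere of radius r = 0.241 m (r < R).
Q_enc = ∫₀^r ρ(r')·4πr'² dr' = (4πρ₀/R) ∫₀^r r'^3 dr' = 4πρ₀ r^4/(4·R) = 1.501×10^-5 C.
Applying ∮E·dA = Q_enc/ε₀ with Φ = E(4πr²):
E = k|Q_enc|/r² = (8.99×10^9)(1.501e-5)/(0.241)² = 2.32×10^6 N/C.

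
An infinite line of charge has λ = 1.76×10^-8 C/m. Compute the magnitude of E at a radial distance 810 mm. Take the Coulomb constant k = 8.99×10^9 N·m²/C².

Choose a coaxial cylinder of radius r = 810 mm (arbitrary length L) as the Gaussian surface.
Q_enc = λL, so λ_enc = 1.76e-8 C/m.
By Gauss's law (flux through the curved wall only), E·2πrL = λ_enc L/ε₀.
E = 2k|λ_enc|/r = 2(8.99×10^9)(1.76e-8)/(0.81) = 391 N/C.

391 V/m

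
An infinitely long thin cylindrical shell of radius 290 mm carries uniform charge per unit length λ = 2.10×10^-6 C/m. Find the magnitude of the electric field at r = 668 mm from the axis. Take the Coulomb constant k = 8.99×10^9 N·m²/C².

Take a coaxial cylindrical Gaussian surface of radius r = 668 mm and length L (r > 290 mm).
The full line charge is enclosed: λ_enc = 2.10×10^-6 C/m.
Applying ∮E·dA = Q_enc/ε₀ with the end caps contributing no flux:
E = 2k|λ_enc|/r = 2(8.99×10^9)(2.10e-6)/(0.668) = 5.65×10^4 N/C.

E = 5.65×10^4 V/m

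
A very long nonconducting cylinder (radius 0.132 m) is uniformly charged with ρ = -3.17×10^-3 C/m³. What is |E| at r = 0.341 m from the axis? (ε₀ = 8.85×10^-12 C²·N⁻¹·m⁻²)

E ≈ 9.15×10^6 N/C

Coaxial Gaussian cylinder, radius r = 0.341 m, length L (r > 0.132 m, full cross-section enclosed).
λ_enc = ρ·πR² = (-3.17×10^-3)π(0.132)² = -1.735×10^-4 C/m.
Gauss's law: E·2πrL = λ_enc L/ε₀.
E = |λ_enc|/(2πε₀r) = (1.735×10^-4)/(2π·8.85×10^-12·0.341) = 9.15e6 N/C.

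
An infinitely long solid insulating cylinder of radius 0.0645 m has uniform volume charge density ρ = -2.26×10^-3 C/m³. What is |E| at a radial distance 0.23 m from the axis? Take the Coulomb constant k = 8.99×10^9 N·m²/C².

By cylindrical symmetry E is radial; use a coaxial Gaussian cylinder of radius 0.23 m and length L (r > 0.0645 m, full cross-section enclosed).
λ_enc = ρ·πR² = (-2.26×10^-3)π(0.0645)² = -2.954×10^-5 C/m.
Gauss's law: E·2πrL = λ_enc L/ε₀.
E = 2k|λ_enc|/r = 2(8.99×10^9)(2.954e-5)/(0.23) = 2.31×10^6 N/C.

|E| = 2.31×10^6 N/C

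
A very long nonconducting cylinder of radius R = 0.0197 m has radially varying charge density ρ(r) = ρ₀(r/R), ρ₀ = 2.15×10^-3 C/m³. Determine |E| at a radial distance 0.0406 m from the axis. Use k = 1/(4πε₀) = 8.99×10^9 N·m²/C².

Choose a coaxial cylinder of radius r = 0.0406 m (arbitrary length L) as the Gaussian surface (r > R, full charge per length enclosed).
λ_enc = 2π ∫₀^R ρ₀(r'/R)^1 r' dr' = 2πρ₀R²/3 = 1.748e-6 C/m.
By Gauss's law (flux through the curved wall only), E·2πrL = λ_enc L/ε₀.
E = 2k|λ_enc|/r = 2(8.99×10^9)(1.748×10^-6)/(0.0406) = 7.74e5 N/C.

|E| ≈ 7.74×10^5 N/C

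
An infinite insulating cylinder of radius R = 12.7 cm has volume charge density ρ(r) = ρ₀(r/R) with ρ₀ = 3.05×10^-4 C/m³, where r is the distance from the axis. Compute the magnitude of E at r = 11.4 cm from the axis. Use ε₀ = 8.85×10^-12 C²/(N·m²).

By cylindrical symmetry E is radial; use a coaxial Gaussian cylinder of radius 11.4 cm and length L (r < R).
λ_enc = ∫₀^r ρ(r')·2πr' dr' = (2πρ₀/R)·r^3/3 = 7.452e-6 C/m.
Applying ∮E·dA = Q_enc/ε₀ with the end caps contributing no flux:
E = |λ_enc|/(2πε₀r) = (7.452×10^-6)/(2π·8.85×10^-12·0.114) = 1.18×10^6 N/C.

1.18×10^6 V/m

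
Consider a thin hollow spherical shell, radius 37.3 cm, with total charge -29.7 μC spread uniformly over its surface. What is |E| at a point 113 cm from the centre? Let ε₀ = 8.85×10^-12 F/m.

Take a concentric spherical Gaussian surface of radius r = 113 cm (r > 37.3 cm).
The entire shell is enclosed: Q_enc = -2.97×10^-5 C.
Applying ∮E·dA = Q_enc/ε₀ with Φ = E(4πr²):
E = |Q_enc|/(4πε₀r²) = (2.97×10^-5)/(4π·8.85×10^-12·(1.13)²) = 2.09×10^5 N/C.

|E| = 2.09e5 N/C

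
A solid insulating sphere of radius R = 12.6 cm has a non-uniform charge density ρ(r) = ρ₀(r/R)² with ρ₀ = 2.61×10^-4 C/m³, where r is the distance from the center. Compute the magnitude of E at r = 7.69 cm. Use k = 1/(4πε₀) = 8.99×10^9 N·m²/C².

E ≈ 1.69×10^5 N/C

Symmetry ⇒ E = E(r) r̂. Gaussian sphere of radius r = 7.69 cm (r < R).
Q_enc = ∫₀^r ρ(r')·4πr'² dr' = (4πρ₀/R²) ∫₀^r r'^4 dr' = 4πρ₀ r^5/(5·R²) = 1.111e-7 C.
Since E is radial and uniform over the Gaussian sphere, Φ = E·4πr² = Q_enc/ε₀.
E = k|Q_enc|/r² = (8.99×10^9)(1.111×10^-7)/(0.0769)² = 1.69e5 N/C.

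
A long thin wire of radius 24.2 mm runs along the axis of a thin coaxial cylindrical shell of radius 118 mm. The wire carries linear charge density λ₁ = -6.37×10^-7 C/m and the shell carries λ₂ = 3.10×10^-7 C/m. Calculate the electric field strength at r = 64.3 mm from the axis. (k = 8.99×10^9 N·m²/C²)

By cylindrical symmetry E is radial; use a coaxial Gaussian cylinder of radius 64.3 mm and length L (between the conductors, 24.2 mm < r < 118 mm).
The shell at 118 mm lies outside the Gaussian surface, so λ_enc = λ₁ = -6.37×10^-7 C/m.
Applying ∮E·dA = Q_enc/ε₀ with the end caps contributing no flux:
E = 2k|λ_enc|/r = 2(8.99×10^9)(6.37e-7)/(0.0643) = 1.78×10^5 N/C.

E = 1.78e5 N/C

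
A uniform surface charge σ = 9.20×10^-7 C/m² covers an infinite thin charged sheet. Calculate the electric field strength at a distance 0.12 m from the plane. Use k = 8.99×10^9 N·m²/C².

|E| = 5.20×10^4 V/m

By planar symmetry E is perpendicular to the sheet and uniform; use a Gaussian pillbox with flat faces of area A on each side of the sheet.
Only the two end caps contribute flux: Φ = 2EA. With Q_enc = σA, Gauss's law gives E = |σ|/(2ε₀).
E = 2πk|σ| = 2π(8.99×10^9)(9.20×10^-7) = 5.20e4 N/C.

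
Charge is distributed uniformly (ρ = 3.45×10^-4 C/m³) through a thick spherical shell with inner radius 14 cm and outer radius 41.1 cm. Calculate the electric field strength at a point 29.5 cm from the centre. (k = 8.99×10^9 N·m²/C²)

|E| ≈ 3.42e6 N/C

Use a concentric Gaussian sphere at r = 29.5 cm (within the shell material, 14 cm < r < 41.1 cm).
Only the shell between 14 cm and r is enclosed: Q_enc = ρ·(4π/3)(r³ − a³) = (3.45×10^-4)·(4π/3)·((0.295)³ − (0.14)³) = 3.313e-5 C.
Since E is radial and uniform over the Gaussian sphere, Φ = E·4πr² = Q_enc/ε₀.
E = k|Q_enc|/r² = (8.99×10^9)(3.313×10^-5)/(0.295)² = 3.42×10^6 N/C.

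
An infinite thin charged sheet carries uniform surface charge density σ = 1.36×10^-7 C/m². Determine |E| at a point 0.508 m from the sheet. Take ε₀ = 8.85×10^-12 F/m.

|E| = 7.68e3 V/m

The symmetry is planar: E is normal to the sheet and the same magnitude on both sides. Take a pillbox straddling the sheet with end-cap area A.
Only the two end caps contribute flux: Φ = 2EA. With Q_enc = σA, Gauss's law gives E = |σ|/(2ε₀).
E = |σ|/(2ε₀) = (1.36×10^-7)/(2·8.85×10^-12) = 7.68e3 N/C.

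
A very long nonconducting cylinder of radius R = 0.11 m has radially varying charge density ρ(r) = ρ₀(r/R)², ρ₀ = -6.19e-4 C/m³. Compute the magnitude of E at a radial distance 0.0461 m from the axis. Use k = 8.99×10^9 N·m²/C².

Coaxial Gaussian cylinder, radius r = 0.0461 m, length L (r < R).
Integrating ρ over the cross-section to radius r: λ_enc = (2πρ₀/R²) ∫₀^r r'^3 dr' = 2πρ₀ r^4/(4·R²) = -3.629×10^-7 C/m.
Applying ∮E·dA = Q_enc/ε₀ with the end caps contributing no flux:
E = 2k|λ_enc|/r = 2(8.99×10^9)(3.629×10^-7)/(0.0461) = 1.42×10^5 N/C.

E ≈ 1.42e5 N/C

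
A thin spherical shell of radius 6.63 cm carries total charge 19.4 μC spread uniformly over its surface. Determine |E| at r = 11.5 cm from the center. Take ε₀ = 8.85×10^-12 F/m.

1.32e7 V/m

By spherical symmetry E is radial; choose a Gaussian sphere of radius r = 11.5 cm (r > 6.63 cm).
The entire shell is enclosed: Q_enc = 1.94e-5 C.
Applying ∮E·dA = Q_enc/ε₀ with Φ = E(4πr²):
E = |Q_enc|/(4πε₀r²) = (1.94×10^-5)/(4π·8.85×10^-12·(0.115)²) = 1.32×10^7 N/C.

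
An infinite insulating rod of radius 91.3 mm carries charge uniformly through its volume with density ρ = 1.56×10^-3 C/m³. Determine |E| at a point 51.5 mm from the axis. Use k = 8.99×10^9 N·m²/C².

|E| ≈ 4.54×10^6 N/C

By cylindrical symmetry E is radial; use a coaxial Gaussian cylinder of radius 51.5 mm and length L (r < R).
Charge inside radius r per length L is ρ·πr²·L, so λ_enc = ρπr² = 1.30×10^-5 C/m.
Since E is radial and uniform over the curved surface, Φ = E·2πrL = Q_enc/ε₀ = λ_enc L/ε₀.
E = 2k|λ_enc|/r = 2(8.99×10^9)(1.30×10^-5)/(0.0515) = 4.54e6 N/C.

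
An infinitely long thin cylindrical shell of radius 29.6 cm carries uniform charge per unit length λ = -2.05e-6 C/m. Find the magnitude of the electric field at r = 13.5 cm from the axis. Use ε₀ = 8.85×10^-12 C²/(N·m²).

Choose a coaxial cylinder of radius r = 13.5 cm (arbitrary length L) as the Gaussian surface (r < 29.6 cm, inside the shell).
All the surface charge lies outside this cylinder: Q_enc = 0, hence E = 0.

E = 0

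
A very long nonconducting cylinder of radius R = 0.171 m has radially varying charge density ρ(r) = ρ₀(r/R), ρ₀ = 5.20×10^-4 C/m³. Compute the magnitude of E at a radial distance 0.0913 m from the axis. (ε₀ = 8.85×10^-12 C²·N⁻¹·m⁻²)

E = 9.55×10^5 N/C

Choose a coaxial cylinder of radius r = 0.0913 m (arbitrary length L) as the Gaussian surface (r < R).
Integrating ρ over the cross-section to radius r: λ_enc = (2πρ₀/R) ∫₀^r r'^2 dr' = 2πρ₀ r^3/(3·R) = 4.847×10^-6 C/m.
By Gauss's law (flux through the curved wall only), E·2πrL = λ_enc L/ε₀.
E = |λ_enc|/(2πε₀r) = (4.847×10^-6)/(2π·8.85×10^-12·0.0913) = 9.55×10^5 N/C.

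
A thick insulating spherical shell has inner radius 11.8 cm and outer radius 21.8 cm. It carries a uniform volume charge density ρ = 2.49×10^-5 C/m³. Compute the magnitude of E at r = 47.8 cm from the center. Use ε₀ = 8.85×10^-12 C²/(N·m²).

Use a concentric Gaussian sphere at r = 47.8 cm (r > 21.8 cm, enclosing the whole shell).
Q_enc = ρ·(4π/3)(b³ − a³) = (2.49×10^-5)·(4π/3)·((0.218)³ − (0.118)³) = 9.092×10^-7 C.
Since E is radial and uniform over the Gaussian sphere, Φ = E·4πr² = Q_enc/ε₀.
E = |Q_enc|/(4πε₀r²) = (9.092e-7)/(4π·8.85×10^-12·(0.478)²) = 3.58×10^4 N/C.

E ≈ 3.58×10^4 V/m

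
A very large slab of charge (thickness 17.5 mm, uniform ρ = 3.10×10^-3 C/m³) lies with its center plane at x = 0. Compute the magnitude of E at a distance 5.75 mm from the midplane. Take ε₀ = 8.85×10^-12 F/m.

By symmetry E is perpendicular to the slab. A Gaussian pillbox from −5.75 mm to +5.75 mm (face area A) lies entirely within the slab.
Q_enc = ρ·(2x)·A and flux = 2EA, so 2EA = 2ρxA/ε₀ ⇒ E = |ρ|x/ε₀.
E = (3.10×10^-3)(0.00575)/(8.85×10^-12) = 2.01e6 N/C.

2.01×10^6 N/C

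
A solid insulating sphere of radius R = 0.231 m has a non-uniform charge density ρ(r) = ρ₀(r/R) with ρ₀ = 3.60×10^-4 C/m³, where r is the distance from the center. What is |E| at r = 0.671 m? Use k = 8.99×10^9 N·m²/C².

|E| = 2.78×10^5 V/m

By spherical symmetry E is radial; choose a Gaussian sphere of radius r = 0.671 m (r > R, all charge enclosed).
Q_enc = 4π ∫₀^R ρ₀(r'/R)^1 r'² dr' = 4πρ₀R³/4 = 1.394×10^-5 C.
Gauss's law: E·4πr² = Q_enc/ε₀.
E = k|Q_enc|/r² = (8.99×10^9)(1.394×10^-5)/(0.671)² = 2.78×10^5 N/C.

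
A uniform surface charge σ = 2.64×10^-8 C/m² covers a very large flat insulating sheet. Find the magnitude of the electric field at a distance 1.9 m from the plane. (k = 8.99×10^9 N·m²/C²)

By planar symmetry E is perpendicular to the sheet and uniform; use a Gaussian pillbox with flat faces of area A on each side of the sheet.
Only the two end caps contribute flux: Φ = 2EA. With Q_enc = σA, Gauss's law gives E = |σ|/(2ε₀).
E = 2πk|σ| = 2π(8.99×10^9)(2.64e-8) = 1.49×10^3 N/C.

|E| = 1.49×10^3 V/m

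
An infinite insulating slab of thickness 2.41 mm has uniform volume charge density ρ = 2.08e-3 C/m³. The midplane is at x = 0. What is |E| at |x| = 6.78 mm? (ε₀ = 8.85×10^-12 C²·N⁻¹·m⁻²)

2.83×10^5 N/C

The point |x| = 6.78 mm lies outside the slab (half-thickness 0.001205 m). A symmetric pillbox spanning the full slab encloses Q_enc = ρ·d·A.
Flux = 2EA ⇒ E = |ρ|d/(2ε₀), independent of distance outside.
E = (2.08e-3)(0.00241)/(2·8.85×10^-12) = 2.83e5 N/C.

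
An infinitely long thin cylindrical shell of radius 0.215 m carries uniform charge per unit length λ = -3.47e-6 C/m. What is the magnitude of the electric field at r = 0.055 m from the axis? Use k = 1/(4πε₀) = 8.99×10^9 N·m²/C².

Coaxial Gaussian cylinder, radius r = 0.055 m, length L (r < 0.215 m, inside the shell).
All the surface charge lies outside this cylinder: Q_enc = 0, hence E = 0.

E = 0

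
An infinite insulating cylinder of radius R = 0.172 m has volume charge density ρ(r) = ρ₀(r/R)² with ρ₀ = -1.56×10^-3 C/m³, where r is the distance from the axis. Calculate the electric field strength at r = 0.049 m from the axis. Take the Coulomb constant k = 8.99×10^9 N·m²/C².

1.75e5 N/C

By cylindrical symmetry E is radial; use a coaxial Gaussian cylinder of radius 0.049 m and length L (r < R).
Integrating ρ over the cross-section to radius r: λ_enc = (2πρ₀/R²) ∫₀^r r'^3 dr' = 2πρ₀ r^4/(4·R²) = -4.775×10^-7 C/m.
Applying ∮E·dA = Q_enc/ε₀ with the end caps contributing no flux:
E = 2k|λ_enc|/r = 2(8.99×10^9)(4.775e-7)/(0.049) = 1.75e5 N/C.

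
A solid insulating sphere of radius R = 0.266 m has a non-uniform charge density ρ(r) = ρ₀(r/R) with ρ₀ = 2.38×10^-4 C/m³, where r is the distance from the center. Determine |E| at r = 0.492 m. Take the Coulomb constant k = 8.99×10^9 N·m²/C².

E = 5.23×10^5 V/m

Symmetry ⇒ E = E(r) r̂. Gaussian sphere of radius r = 0.492 m (r > R, all charge enclosed).
Q_enc = 4π ∫₀^R ρ₀(r'/R)^1 r'² dr' = 4πρ₀R³/4 = 1.407×10^-5 C.
Applying ∮E·dA = Q_enc/ε₀ with Φ = E(4πr²):
E = k|Q_enc|/r² = (8.99×10^9)(1.407×10^-5)/(0.492)² = 5.23×10^5 N/C.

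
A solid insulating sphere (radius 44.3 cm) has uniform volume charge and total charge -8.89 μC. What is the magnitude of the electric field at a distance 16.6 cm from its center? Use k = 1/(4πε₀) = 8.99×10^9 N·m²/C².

Take a concentric spherical Gaussian surface of radius r = 16.6 cm (r < R).
For a uniform sphere the enclosed fraction is (r/R)³, so Q_enc = (-8.89 μC)(0.166/0.443)³ = -4.678e-7 C.
By Gauss's law, ∮E·dA = E·4πr² = Q_enc/ε₀.
E = k|Q_enc|/r² = (8.99×10^9)(4.678×10^-7)/(0.166)² = 1.53×10^5 N/C.

1.53e5 N/C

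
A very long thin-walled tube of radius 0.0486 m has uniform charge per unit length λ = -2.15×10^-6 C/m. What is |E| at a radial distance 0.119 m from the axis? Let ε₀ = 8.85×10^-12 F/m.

3.25e5 V/m

Coaxial Gaussian cylinder, radius r = 0.119 m, length L (r > 0.0486 m).
The full line charge is enclosed: λ_enc = -2.15×10^-6 C/m.
Applying ∮E·dA = Q_enc/ε₀ with the end caps contributing no flux:
E = |λ_enc|/(2πε₀r) = (2.15×10^-6)/(2π·8.85×10^-12·0.119) = 3.25×10^5 N/C.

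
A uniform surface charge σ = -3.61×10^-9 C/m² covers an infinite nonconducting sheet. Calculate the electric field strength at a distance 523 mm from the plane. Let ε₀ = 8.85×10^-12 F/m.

By planar symmetry E is perpendicular to the sheet and uniform; use a Gaussian pillbox with flat faces of area A on each side of the sheet.
Only the two end caps contribute flux: Φ = 2EA. With Q_enc = σA, Gauss's law gives E = |σ|/(2ε₀).
E = |σ|/(2ε₀) = (3.61e-9)/(2·8.85×10^-12) = 204 N/C.

|E| = 204 N/C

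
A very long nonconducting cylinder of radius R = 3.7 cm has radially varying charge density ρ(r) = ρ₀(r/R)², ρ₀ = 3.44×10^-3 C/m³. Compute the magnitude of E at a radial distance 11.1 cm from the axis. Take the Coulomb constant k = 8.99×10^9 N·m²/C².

E = 1.20×10^6 V/m

Choose a coaxial cylinder of radius r = 11.1 cm (arbitrary length L) as the Gaussian surface (r > R, full charge per length enclosed).
λ_enc = 2π ∫₀^R ρ₀(r'/R)^2 r' dr' = 2πρ₀R²/4 = 7.397×10^-6 C/m.
Gauss's law: E·2πrL = λ_enc L/ε₀.
E = 2k|λ_enc|/r = 2(8.99×10^9)(7.397×10^-6)/(0.111) = 1.20e6 N/C.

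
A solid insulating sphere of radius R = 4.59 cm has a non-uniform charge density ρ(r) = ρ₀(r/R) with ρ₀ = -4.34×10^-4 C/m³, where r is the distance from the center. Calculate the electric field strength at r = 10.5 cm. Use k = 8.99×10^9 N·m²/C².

1.08e5 V/m

Symmetry ⇒ E = E(r) r̂. Gaussian sphere of radius r = 10.5 cm (r > R, all charge enclosed).
Q_enc = 4π ∫₀^R ρ₀(r'/R)^1 r'² dr' = 4πρ₀R³/4 = -1.318e-7 C.
Applying ∮E·dA = Q_enc/ε₀ with Φ = E(4πr²):
E = k|Q_enc|/r² = (8.99×10^9)(1.318×10^-7)/(0.105)² = 1.08e5 N/C.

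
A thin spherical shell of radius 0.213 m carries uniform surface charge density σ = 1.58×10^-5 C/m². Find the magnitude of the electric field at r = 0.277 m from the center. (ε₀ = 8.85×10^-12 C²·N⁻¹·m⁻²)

By spherical symmetry E is radial; choose a Gaussian sphere of radius r = 0.277 m (r > 0.213 m).
The entire shell is enclosed: Q_enc = σ·4πR² = (1.58e-5)·4π·(0.213)² = 9.008×10^-6 C.
Applying ∮E·dA = Q_enc/ε₀ with Φ = E(4πr²):
E = |Q_enc|/(4πε₀r²) = (9.008e-6)/(4π·8.85×10^-12·(0.277)²) = 1.06×10^6 N/C.

|E| = 1.06e6 N/C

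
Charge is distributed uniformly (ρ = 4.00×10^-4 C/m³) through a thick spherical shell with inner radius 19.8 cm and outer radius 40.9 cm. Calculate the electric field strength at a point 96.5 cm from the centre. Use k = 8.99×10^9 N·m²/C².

Use a concentric Gaussian sphere at r = 96.5 cm (r > 40.9 cm, enclosing the whole shell).
Q_enc = ρ·(4π/3)(b³ − a³) = (4.00×10^-4)·(4π/3)·((0.409)³ − (0.198)³) = 1.016×10^-4 C.
Since E is radial and uniform over the Gaussian sphere, Φ = E·4πr² = Q_enc/ε₀.
E = k|Q_enc|/r² = (8.99×10^9)(1.016×10^-4)/(0.965)² = 9.81e5 N/C.

|E| = 9.81e5 N/C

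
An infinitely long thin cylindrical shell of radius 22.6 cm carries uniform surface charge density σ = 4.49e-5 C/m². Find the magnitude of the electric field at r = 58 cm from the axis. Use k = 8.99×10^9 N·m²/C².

By cylindrical symmetry E is radial; use a coaxial Gaussian cylinder of radius 58 cm and length L (r > 22.6 cm).
The whole shell is enclosed: λ_enc = σ·2πR = (4.49×10^-5)·2π·(0.226) = 6.376e-5 C/m.
Since E is radial and uniform over the curved surface, Φ = E·2πrL = Q_enc/ε₀ = λ_enc L/ε₀.
E = 2k|λ_enc|/r = 2(8.99×10^9)(6.376×10^-5)/(0.58) = 1.98e6 N/C.

E ≈ 1.98×10^6 N/C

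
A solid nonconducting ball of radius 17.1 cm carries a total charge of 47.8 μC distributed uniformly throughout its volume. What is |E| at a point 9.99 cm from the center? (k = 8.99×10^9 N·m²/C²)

Symmetry ⇒ E = E(r) r̂. Gaussian sphere of radius r = 9.99 cm (r < R).
Only the charge within r is enclosed: Q_enc = Q·(r/R)³ = (47.8 μC)·(9.99 cm/17.1 cm)³ = 9.531e-6 C.
By Gauss's law, ∮E·dA = E·4πr² = Q_enc/ε₀.
E = k|Q_enc|/r² = (8.99×10^9)(9.531×10^-6)/(0.0999)² = 8.59e6 N/C.

8.59×10^6 N/C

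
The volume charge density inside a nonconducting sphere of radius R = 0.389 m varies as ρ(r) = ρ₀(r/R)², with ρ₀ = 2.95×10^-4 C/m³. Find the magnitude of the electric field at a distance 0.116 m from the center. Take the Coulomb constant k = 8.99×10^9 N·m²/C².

Symmetry ⇒ E = E(r) r̂. Gaussian sphere of radius r = 0.116 m (r < R).
Integrate the density: Q_enc = 4π ∫₀^r ρ₀(r'/R)^2 r'² dr' = 4πρ₀ r^5/(5·R²) = 1.029×10^-7 C.
Since E is radial and uniform over the Gaussian sphere, Φ = E·4πr² = Q_enc/ε₀.
E = k|Q_enc|/r² = (8.99×10^9)(1.029×10^-7)/(0.116)² = 6.88e4 N/C.

E = 6.88e4 N/C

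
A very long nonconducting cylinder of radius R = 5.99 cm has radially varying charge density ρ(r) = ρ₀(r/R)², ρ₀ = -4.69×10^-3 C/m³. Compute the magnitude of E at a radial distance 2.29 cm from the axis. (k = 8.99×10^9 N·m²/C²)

4.43×10^5 V/m

By cylindrical symmetry E is radial; use a coaxial Gaussian cylinder of radius 2.29 cm and length L (r < R).
Integrating ρ over the cross-section to radius r: λ_enc = (2πρ₀/R²) ∫₀^r r'^3 dr' = 2πρ₀ r^4/(4·R²) = -5.647×10^-7 C/m.
Gauss's law: E·2πrL = λ_enc L/ε₀.
E = 2k|λ_enc|/r = 2(8.99×10^9)(5.647×10^-7)/(0.0229) = 4.43e5 N/C.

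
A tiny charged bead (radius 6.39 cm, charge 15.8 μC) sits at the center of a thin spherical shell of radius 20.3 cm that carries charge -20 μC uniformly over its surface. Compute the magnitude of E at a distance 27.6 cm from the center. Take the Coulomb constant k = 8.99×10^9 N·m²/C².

Symmetry ⇒ E = E(r) r̂. Gaussian sphere of radius r = 27.6 cm (r > 20.3 cm, enclosing both).
Q_enc = (15.8 μC) + (-20 μC) = -4.20e-6 C.
Since E is radial and uniform over the Gaussian sphere, Φ = E·4πr² = Q_enc/ε₀.
E = k|Q_enc|/r² = (8.99×10^9)(4.20e-6)/(0.276)² = 4.96×10^5 N/C.

E = 4.96e5 N/C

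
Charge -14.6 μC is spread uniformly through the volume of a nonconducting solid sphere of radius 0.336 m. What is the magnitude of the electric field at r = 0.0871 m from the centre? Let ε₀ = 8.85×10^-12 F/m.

3.01×10^5 V/m

By spherical symmetry E is radial; choose a Gaussian sphere of radius r = 0.0871 m (r < R).
For a uniform sphere the enclosed fraction is (r/R)³, so Q_enc = (-14.6 μC)(0.0871/0.336)³ = -2.543×10^-7 C.
Applying ∮E·dA = Q_enc/ε₀ with Φ = E(4πr²):
E = |Q_enc|/(4πε₀r²) = (2.543×10^-7)/(4π·8.85×10^-12·(0.0871)²) = 3.01e5 N/C.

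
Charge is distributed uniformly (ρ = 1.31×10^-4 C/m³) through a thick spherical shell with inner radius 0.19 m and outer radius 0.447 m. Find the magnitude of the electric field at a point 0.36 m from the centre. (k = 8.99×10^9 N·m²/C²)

By spherical symmetry E is radial; choose a Gaussian sphere of radius r = 0.36 m (within the shell material, 0.19 m < r < 0.447 m).
Only the shell between 0.19 m and r is enclosed: Q_enc = ρ·(4π/3)(r³ − a³) = (1.31×10^-4)·(4π/3)·((0.36)³ − (0.19)³) = 2.184×10^-5 C.
By Gauss's law, ∮E·dA = E·4πr² = Q_enc/ε₀.
E = k|Q_enc|/r² = (8.99×10^9)(2.184e-5)/(0.36)² = 1.51e6 N/C.

E = 1.51e6 N/C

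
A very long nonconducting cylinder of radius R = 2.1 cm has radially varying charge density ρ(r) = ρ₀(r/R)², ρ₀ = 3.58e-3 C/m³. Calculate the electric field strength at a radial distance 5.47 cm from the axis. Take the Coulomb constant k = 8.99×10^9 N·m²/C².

Choose a coaxial cylinder of radius r = 5.47 cm (arbitrary length L) as the Gaussian surface (r > R, full charge per length enclosed).
λ_enc = 2π ∫₀^R ρ₀(r'/R)^2 r' dr' = 2πρ₀R²/4 = 2.48×10^-6 C/m.
Applying ∮E·dA = Q_enc/ε₀ with the end caps contributing no flux:
E = 2k|λ_enc|/r = 2(8.99×10^9)(2.48×10^-6)/(0.0547) = 8.15×10^5 N/C.

|E| ≈ 8.15e5 V/m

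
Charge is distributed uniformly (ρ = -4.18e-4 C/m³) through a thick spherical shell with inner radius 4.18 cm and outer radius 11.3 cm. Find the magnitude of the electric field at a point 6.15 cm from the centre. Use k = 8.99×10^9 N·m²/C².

6.64×10^5 N/C

Take a concentric spherical Gaussian surface of radius r = 6.15 cm (within the shell material, 4.18 cm < r < 11.3 cm).
Enclosed charge is the volume from a to r: Q_enc = (4π/3)ρ(r³ − a³) = -2.794×10^-7 C.
By Gauss's law, ∮E·dA = E·4πr² = Q_enc/ε₀.
E = k|Q_enc|/r² = (8.99×10^9)(2.794×10^-7)/(0.0615)² = 6.64×10^5 N/C.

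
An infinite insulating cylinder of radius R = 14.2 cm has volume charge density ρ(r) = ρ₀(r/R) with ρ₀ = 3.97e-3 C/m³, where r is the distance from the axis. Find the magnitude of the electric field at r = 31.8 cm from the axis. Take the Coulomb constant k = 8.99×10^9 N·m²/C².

|E| = 9.48×10^6 V/m

Coaxial Gaussian cylinder, radius r = 31.8 cm, length L (r > R, full charge per length enclosed).
λ_enc = 2π ∫₀^R ρ₀(r'/R)^1 r' dr' = 2πρ₀R²/3 = 1.677e-4 C/m.
Gauss's law: E·2πrL = λ_enc L/ε₀.
E = 2k|λ_enc|/r = 2(8.99×10^9)(1.677e-4)/(0.318) = 9.48×10^6 N/C.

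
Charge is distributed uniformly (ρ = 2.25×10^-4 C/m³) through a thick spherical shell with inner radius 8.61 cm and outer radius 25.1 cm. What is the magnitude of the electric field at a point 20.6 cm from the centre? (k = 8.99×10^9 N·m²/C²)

E = 1.62×10^6 N/C

Use a concentric Gaussian sphere at r = 20.6 cm (within the shell material, 8.61 cm < r < 25.1 cm).
Only the shell between 8.61 cm and r is enclosed: Q_enc = ρ·(4π/3)(r³ − a³) = (2.25e-4)·(4π/3)·((0.206)³ − (0.0861)³) = 7.637×10^-6 C.
Gauss's law: E·4πr² = Q_enc/ε₀.
E = k|Q_enc|/r² = (8.99×10^9)(7.637×10^-6)/(0.206)² = 1.62e6 N/C.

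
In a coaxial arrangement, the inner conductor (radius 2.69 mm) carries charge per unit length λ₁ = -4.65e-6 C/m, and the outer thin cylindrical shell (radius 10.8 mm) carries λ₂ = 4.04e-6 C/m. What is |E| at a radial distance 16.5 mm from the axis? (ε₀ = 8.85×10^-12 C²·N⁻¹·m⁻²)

6.65e5 V/m

Choose a coaxial cylinder of radius r = 16.5 mm (arbitrary length L) as the Gaussian surface (r > 10.8 mm, enclosing both).
λ_enc = λ₁ + λ₂ = (-4.65e-6) + (4.04e-6) = -6.10×10^-7 C/m.
Applying ∮E·dA = Q_enc/ε₀ with the end caps contributing no flux:
E = |λ_enc|/(2πε₀r) = (6.10×10^-7)/(2π·8.85×10^-12·0.0165) = 6.65e5 N/C.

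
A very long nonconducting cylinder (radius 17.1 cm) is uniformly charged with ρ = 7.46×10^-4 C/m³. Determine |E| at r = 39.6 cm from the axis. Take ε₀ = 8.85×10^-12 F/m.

E ≈ 3.11×10^6 N/C

Coaxial Gaussian cylinder, radius r = 39.6 cm, length L (r > 17.1 cm, full cross-section enclosed).
λ_enc = ρ·πR² = (7.46×10^-4)π(0.171)² = 6.853e-5 C/m.
Gauss's law: E·2πrL = λ_enc L/ε₀.
E = |λ_enc|/(2πε₀r) = (6.853×10^-5)/(2π·8.85×10^-12·0.396) = 3.11×10^6 N/C.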